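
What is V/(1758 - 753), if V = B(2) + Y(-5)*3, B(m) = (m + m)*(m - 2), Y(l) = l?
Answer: -1/67 ≈ -0.014925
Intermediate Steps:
B(m) = 2*m*(-2 + m) (B(m) = (2*m)*(-2 + m) = 2*m*(-2 + m))
V = -15 (V = 2*2*(-2 + 2) - 5*3 = 2*2*0 - 15 = 0 - 15 = -15)
V/(1758 - 753) = -15/(1758 - 753) = -15/1005 = -15*1/1005 = -1/67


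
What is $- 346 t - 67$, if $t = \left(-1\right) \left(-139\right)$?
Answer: $-48161$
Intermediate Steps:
$t = 139$
$- 346 t - 67 = \left(-346\right) 139 - 67 = -48094 - 67 = -48161$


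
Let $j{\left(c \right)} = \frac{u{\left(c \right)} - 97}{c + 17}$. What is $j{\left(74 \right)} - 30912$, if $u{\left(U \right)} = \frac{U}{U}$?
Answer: $- \frac{2813088}{91} \approx -30913.0$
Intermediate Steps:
$u{\left(U \right)} = 1$
$j{\left(c \right)} = - \frac{96}{17 + c}$ ($j{\left(c \right)} = \frac{1 - 97}{c + 17} = - \frac{96}{17 + c}$)
$j{\left(74 \right)} - 30912 = - \frac{96}{17 + 74} - 30912 = - \frac{96}{91} - 30912 = - \frac{2813088}{91}$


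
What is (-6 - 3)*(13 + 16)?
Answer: -261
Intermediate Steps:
(-6 - 3)*(13 + 16) = -9*29 = -261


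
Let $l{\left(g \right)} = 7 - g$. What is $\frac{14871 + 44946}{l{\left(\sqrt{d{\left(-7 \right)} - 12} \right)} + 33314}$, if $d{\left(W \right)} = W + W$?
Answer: $\frac{1993162257}{1110289067} + \frac{59817 i \sqrt{26}}{1110289067} \approx 1.7952 + 0.00027471 i$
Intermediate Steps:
$d{\left(W \right)} = 2 W$
$\frac{14871 + 44946}{l{\left(\sqrt{d{\left(-7 \right)} - 12} \right)} + 33314} = \frac{14871 + 44946}{\left(7 - \sqrt{2 \left(-7\right) - 12}\right) + 33314} = \frac{59817}{\left(7 - \sqrt{-14 - 12}\right) + 33314} = \frac{59817}{\left(7 - \sqrt{-26}\right) + 33314} = \frac{59817}{\left(7 - i \sqrt{26}\right) + 33314} = \frac{59817}{33321 - i \sqrt{26}}$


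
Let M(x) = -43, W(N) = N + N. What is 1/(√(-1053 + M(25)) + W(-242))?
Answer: -121/58838 - I*√274/117676 ≈ -0.0020565 - 0.00014067*I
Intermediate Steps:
W(N) = 2*N
1/(√(-1053 + M(25)) + W(-242)) = 1/(√(-1053 - 43) + 2*(-242)) = 1/(√(-1096) - 484) = 1/(2*I*√274 - 484) = 1/(-484 + 2*I*√274)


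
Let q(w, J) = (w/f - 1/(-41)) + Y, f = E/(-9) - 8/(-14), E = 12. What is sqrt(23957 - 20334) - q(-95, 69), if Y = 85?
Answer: -137571/656 + sqrt(3623) ≈ -149.52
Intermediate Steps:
f = -16/21 (f = 12/(-9) - 8/(-14) = 12*(-1/9) - 8*(-1/14) = -4/3 + 4/7 = -16/21 ≈ -0.76190)
q(w, J) = 3486/41 - 21*w/16 (q(w, J) = (w/(-16/21) - 1/(-41)) + 85 = (w*(-21/16) - 1*(-1/41)) + 85 = (-21*w/16 + 1/41) + 85 = (1/41 - 21*w/16) + 85 = 3486/41 - 21*w/16)
sqrt(23957 - 20334) - q(-95, 69) = sqrt(23957 - 20334) - (3486/41 - 21/16*(-95)) = sqrt(3623) - (3486/41 + 1995/16) = sqrt(3623) - 1*137571/656 = sqrt(3623) - 137571/656 = -137571/656 + sqrt(3623)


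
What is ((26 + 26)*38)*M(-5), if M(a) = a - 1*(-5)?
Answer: 0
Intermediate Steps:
M(a) = 5 + a (M(a) = a + 5 = 5 + a)
((26 + 26)*38)*M(-5) = ((26 + 26)*38)*(5 - 5) = (52*38)*0 = 1976*0 = 0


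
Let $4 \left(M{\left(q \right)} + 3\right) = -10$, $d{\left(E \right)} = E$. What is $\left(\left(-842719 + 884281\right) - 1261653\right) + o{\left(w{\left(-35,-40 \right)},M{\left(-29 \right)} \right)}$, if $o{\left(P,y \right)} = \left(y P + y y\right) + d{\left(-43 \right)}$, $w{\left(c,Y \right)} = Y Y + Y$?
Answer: $- \frac{4914735}{4} \approx -1.2287 \cdot 10^{6}$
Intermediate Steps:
$M{\left(q \right)} = - \frac{11}{2}$ ($M{\left(q \right)} = -3 + \frac{1}{4} \left(-10\right) = -3 - \frac{5}{2} = - \frac{11}{2}$)
$w{\left(c,Y \right)} = Y + Y^{2}$ ($w{\left(c,Y \right)} = Y^{2} + Y = Y + Y^{2}$)
$o{\left(P,y \right)} = -43 + y^{2} + P y$ ($o{\left(P,y \right)} = \left(y P + y y\right) - 43 = \left(P y + y^{2}\right) - 43 = \left(y^{2} + P y\right) - 43 = -43 + y^{2} + P y$)
$\left(\left(-842719 + 884281\right) - 1261653\right) + o{\left(w{\left(-35,-40 \right)},M{\left(-29 \right)} \right)} = \left(\left(-842719 + 884281\right) - 1261653\right) + \left(-43 + \left(- \frac{11}{2}\right)^{2} + - 40 \left(1 - 40\right) \left(- \frac{11}{2}\right)\right) = \left(41562 - 1261653\right) + \left(-43 + \frac{121}{4} + \left(-40\right) \left(-39\right) \left(- \frac{11}{2}\right)\right) = -1220091 + \left(-43 + \frac{121}{4} + 1560 \left(- \frac{11}{2}\right)\right) = -1220091 - \frac{34371}{4} = - \frac{4914735}{4}$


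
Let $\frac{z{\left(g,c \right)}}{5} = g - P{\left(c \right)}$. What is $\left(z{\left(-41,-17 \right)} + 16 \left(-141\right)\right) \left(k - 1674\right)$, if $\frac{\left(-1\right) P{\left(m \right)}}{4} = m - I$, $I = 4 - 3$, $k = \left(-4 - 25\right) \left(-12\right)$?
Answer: $3740646$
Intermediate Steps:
$k = 348$ ($k = \left(-29\right) \left(-12\right) = 348$)
$I = 1$
$P{\left(m \right)} = 4 - 4 m$ ($P{\left(m \right)} = - 4 \left(m - 1\right) = - 4 \left(-1 + m\right) = 4 - 4 m$)
$z{\left(g,c \right)} = -20 + 5 g + 20 c$ ($z{\left(g,c \right)} = 5 \left(g - \left(4 - 4 c\right)\right) = 5 \left(g + \left(-4 + 4 c\right)\right) = 5 \left(-4 + g + 4 c\right) = -20 + 5 g + 20 c$)
$\left(z{\left(-41,-17 \right)} + 16 \left(-141\right)\right) \left(k - 1674\right) = \left(\left(-20 + 5 \left(-41\right) + 20 \left(-17\right)\right) + 16 \left(-141\right)\right) \left(348 - 1674\right) = \left(\left(-20 - 205 - 340\right) - 2256\right) \left(-1326\right) = \left(-565 - 2256\right) \left(-1326\right) = \left(-2821\right) \left(-1326\right) = 3740646$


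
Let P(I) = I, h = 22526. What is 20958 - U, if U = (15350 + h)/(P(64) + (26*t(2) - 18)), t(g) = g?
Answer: 1008004/49 ≈ 20572.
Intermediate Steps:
U = 18938/49 (U = (15350 + 22526)/(64 + (26*2 - 18)) = 37876/(64 + (52 - 18)) = 37876/(64 + 34) = 37876/98 = 37876*(1/98) = 18938/49 ≈ 386.49)
20958 - U = 20958 - 1*18938/49 = 20958 - 18938/49 = 1008004/49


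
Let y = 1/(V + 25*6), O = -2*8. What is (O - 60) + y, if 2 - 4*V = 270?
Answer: -6307/83 ≈ -75.988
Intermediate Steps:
V = -67 (V = 1/2 - 1/4*270 = 1/2 - 135/2 = -67)
O = -16
y = 1/83 (y = 1/(-67 + 25*6) = 1/(-67 + 150) = 1/83 ≈ 0.012048)
(O - 60) + y = (-16 - 60) + 1/83 = -76 + 1/83 = -6307/83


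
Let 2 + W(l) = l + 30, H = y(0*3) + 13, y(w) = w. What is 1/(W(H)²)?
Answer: 1/1681 ≈ 0.00059488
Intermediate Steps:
H = 13 (H = 0*3 + 13 = 0 + 13 = 13)
W(l) = 28 + l (W(l) = -2 + (l + 30) = -2 + (30 + l) = 28 + l)
1/(W(H)²) = 1/((28 + 13)²) = 1/(41²) = 1/1681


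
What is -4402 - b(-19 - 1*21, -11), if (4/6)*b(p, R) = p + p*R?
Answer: -5002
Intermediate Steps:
b(p, R) = 3*p/2 + 3*R*p/2 (b(p, R) = 3*(p + p*R)/2 = 3*(p + R*p)/2 = 3*p/2 + 3*R*p/2)
-4402 - b(-19 - 1*21, -11) = -4402 - 3*(-19 - 1*21)*(1 - 11)/2 = -4402 - 3*(-19 - 21)*(-10)/2 = -4402 - 3*(-40)*(-10)/2 = -4402 - 1*600 = -4402 - 600 = -5002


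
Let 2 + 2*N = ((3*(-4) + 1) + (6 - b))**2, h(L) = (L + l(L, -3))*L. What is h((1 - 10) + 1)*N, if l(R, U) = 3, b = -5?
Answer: -40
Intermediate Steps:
h(L) = L*(3 + L) (h(L) = (L + 3)*L = (3 + L)*L = L*(3 + L))
N = -1 (N = -1 + ((3*(-4) + 1) + (6 - 1*(-5)))**2/2 = -1 + ((-12 + 1) + (6 + 5))**2/2 = -1 + (-11 + 11)**2/2 = -1 + (1/2)*0**2 = -1 + (1/2)*0 = -1 + 0 = -1)
h((1 - 10) + 1)*N = (((1 - 10) + 1)*(3 + ((1 - 10) + 1)))*(-1) = ((-9 + 1)*(3 + (-9 + 1)))*(-1) = -8*(3 - 8)*(-1) = -8*(-5)*(-1) = 40*(-1) = -40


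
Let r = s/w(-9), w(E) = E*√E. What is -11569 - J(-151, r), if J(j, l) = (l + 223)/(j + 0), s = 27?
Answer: -1746696/151 + I/151 ≈ -11568.0 + 0.0066225*I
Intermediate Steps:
w(E) = E^(3/2)
r = I (r = 27/((-9)^(3/2)) = 27/((-27*I)) = 27*(I/27) = I ≈ 1.0*I)
J(j, l) = (223 + l)/j
-11569 - J(-151, r) = -11569 - (223 + I)/(-151) = -11569 - (-1)*(223 + I)/151 = -11569 - (-223/151 - I/151) = -11569 + (223/151 + I/151) = -1746696/151 + I/151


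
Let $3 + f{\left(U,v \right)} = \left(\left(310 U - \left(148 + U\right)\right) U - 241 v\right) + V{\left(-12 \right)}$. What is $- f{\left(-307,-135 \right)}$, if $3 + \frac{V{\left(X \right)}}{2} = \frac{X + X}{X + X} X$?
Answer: $-29200879$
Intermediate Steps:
$V{\left(X \right)} = -6 + 2 X$ ($V{\left(X \right)} = -6 + 2 \frac{X + X}{X + X} X = -6 + 2 \frac{2 X}{2 X} X = -6 + 2 \cdot 2 X \frac{1}{2 X} X = -6 + 2 \cdot 1 X = -6 + 2 X$)
$f{\left(U,v \right)} = -33 - 241 v + U \left(-148 + 309 U\right)$ ($f{\left(U,v \right)} = -3 + \left(\left(\left(310 U - \left(148 + U\right)\right) U - 241 v\right) + \left(-6 + 2 \left(-12\right)\right)\right) = -3 - \left(30 + 241 v - \left(-148 + 309 U\right) U\right) = -3 - \left(30 + 241 v - U \left(-148 + 309 U\right)\right) = -33 - 241 v + U \left(-148 + 309 U\right)$)
$- f{\left(-307,-135 \right)} = - (-33 - -32535 - -45436 + 309 \left(-307\right)^{2}) = - (-33 + 32535 + 45436 + 309 \cdot 94249) = - (-33 + 32535 + 45436 + 29122941) = \left(-1\right) 29200879 = -29200879$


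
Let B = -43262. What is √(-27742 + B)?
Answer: 2*I*√17751 ≈ 266.47*I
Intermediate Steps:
√(-27742 + B) = √(-27742 - 43262) = √(-71004) = 2*I*√17751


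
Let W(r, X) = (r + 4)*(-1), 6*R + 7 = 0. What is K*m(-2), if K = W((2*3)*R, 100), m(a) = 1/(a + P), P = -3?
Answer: -⅗ ≈ -0.60000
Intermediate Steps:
R = -7/6 (R = -7/6 + (⅙)*0 = -7/6 + 0 = -7/6 ≈ -1.1667)
W(r, X) = -4 - r (W(r, X) = (4 + r)*(-1) = -4 - r)
m(a) = 1/(-3 + a) (m(a) = 1/(a - 3) = 1/(-3 + a))
K = 3 (K = -4 - 2*3*(-7)/6 = -4 - 6*(-7)/6 = -4 - 1*(-7) = -4 + 7 = 3)
K*m(-2) = 3/(-3 - 2) = 3/(-5) = 3*(-⅕) = -⅗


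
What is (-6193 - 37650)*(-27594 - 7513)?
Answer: 1539196201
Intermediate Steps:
(-6193 - 37650)*(-27594 - 7513) = -43843*(-35107) = 1539196201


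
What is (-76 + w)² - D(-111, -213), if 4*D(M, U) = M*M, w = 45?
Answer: -8477/4 ≈ -2119.3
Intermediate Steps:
D(M, U) = M²/4 (D(M, U) = (M*M)/4 = M²/4)
(-76 + w)² - D(-111, -213) = (-76 + 45)² - (-111)²/4 = (-31)² - 12321/4 = 961 - 1*12321/4 = 961 - 12321/4 = -8477/4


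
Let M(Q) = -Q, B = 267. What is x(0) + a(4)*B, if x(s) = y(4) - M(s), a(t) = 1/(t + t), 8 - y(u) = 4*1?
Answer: 299/8 ≈ 37.375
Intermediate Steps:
y(u) = 4 (y(u) = 8 - 4 = 4)
a(t) = 1/(2*t)
x(s) = 4 + s (x(s) = 4 - (-1)*s = 4 + s)
x(0) + a(4)*B = (4 + 0) + ((½)/4)*267 = 4 + ((½)*(¼))*267 = 4 + (⅛)*267 = 4 + 267/8 = 299/8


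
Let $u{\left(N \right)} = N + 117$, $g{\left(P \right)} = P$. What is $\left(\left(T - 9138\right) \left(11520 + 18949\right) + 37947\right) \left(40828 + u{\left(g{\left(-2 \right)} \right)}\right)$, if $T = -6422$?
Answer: $-19409426010499$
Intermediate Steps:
$u{\left(N \right)} = 117 + N$
$\left(\left(T - 9138\right) \left(11520 + 18949\right) + 37947\right) \left(40828 + u{\left(g{\left(-2 \right)} \right)}\right) = \left(\left(-6422 - 9138\right) \left(11520 + 18949\right) + 37947\right) \left(40828 + \left(117 - 2\right)\right) = \left(\left(-15560\right) 30469 + 37947\right) \left(40828 + 115\right) = \left(-474097640 + 37947\right) 40943 = \left(-474059693\right) 40943 = -19409426010499$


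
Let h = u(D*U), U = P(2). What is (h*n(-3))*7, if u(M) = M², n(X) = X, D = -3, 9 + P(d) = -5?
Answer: -37044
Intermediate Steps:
P(d) = -14 (P(d) = -9 - 5 = -14)
U = -14
h = 1764 (h = (-3*(-14))² = 42² = 1764)
(h*n(-3))*7 = (1764*(-3))*7 = -5292*7 = -37044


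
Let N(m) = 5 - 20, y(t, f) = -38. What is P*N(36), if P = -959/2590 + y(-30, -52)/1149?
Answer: 171473/28342 ≈ 6.0501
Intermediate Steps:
N(m) = -15
P = -171473/425130 (P = -959/2590 - 38/1149 = -959*1/2590 - 38*1/1149 = -137/370 - 38/1149 = -171473/425130 ≈ -0.40334)
P*N(36) = -171473/425130*(-15) = 171473/28342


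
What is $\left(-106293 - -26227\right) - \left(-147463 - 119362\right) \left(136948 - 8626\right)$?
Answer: $34239437584$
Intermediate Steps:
$\left(-106293 - -26227\right) - \left(-147463 - 119362\right) \left(136948 - 8626\right) = \left(-106293 + 26227\right) - \left(-266825\right) 128322 = -80066 - -34239517650 = -80066 + 34239517650 = 34239437584$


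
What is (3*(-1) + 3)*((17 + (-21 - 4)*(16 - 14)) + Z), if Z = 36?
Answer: 0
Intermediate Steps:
(3*(-1) + 3)*((17 + (-21 - 4)*(16 - 14)) + Z) = (3*(-1) + 3)*((17 + (-21 - 4)*(16 - 14)) + 36) = (-3 + 3)*((17 - 25*2) + 36) = 0*((17 - 50) + 36) = 0*(-33 + 36) = 0*3 = 0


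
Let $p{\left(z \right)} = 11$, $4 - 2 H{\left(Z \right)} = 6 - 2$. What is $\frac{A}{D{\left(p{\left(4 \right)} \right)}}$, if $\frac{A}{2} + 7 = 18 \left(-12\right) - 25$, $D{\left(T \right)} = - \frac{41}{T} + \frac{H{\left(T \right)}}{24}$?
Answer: $\frac{5456}{41} \approx 133.07$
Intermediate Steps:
$H{\left(Z \right)} = 0$ ($H{\left(Z \right)} = 2 - \frac{6 - 2}{2} = 2 - 2 = 0$)
$D{\left(T \right)} = - \frac{41}{T}$ ($D{\left(T \right)} = - \frac{41}{T} + \frac{0}{24} = - \frac{41}{T} + 0 \cdot \frac{1}{24} = - \frac{41}{T} + 0 = - \frac{41}{T}$)
$A = -496$ ($A = -14 + 2 \left(18 \left(-12\right) - 25\right) = -14 + 2 \left(-216 - 25\right) = -14 + 2 \left(-241\right) = -14 - 482 = -496$)
$\frac{A}{D{\left(p{\left(4 \right)} \right)}} = - \frac{496}{\left(-41\right) \frac{1}{11}} = - \frac{496}{- \frac{41}{11}} = \left(-496\right) \left(- \frac{11}{41}\right) = \frac{5456}{41}$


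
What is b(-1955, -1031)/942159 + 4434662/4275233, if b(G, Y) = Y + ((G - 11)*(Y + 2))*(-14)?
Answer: -116910238021633/4027949248047 ≈ -29.025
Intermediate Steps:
b(G, Y) = Y - 14*(-11 + G)*(2 + Y) (b(G, Y) = Y + ((-11 + G)*(2 + Y))*(-14) = Y - 14*(-11 + G)*(2 + Y))
b(-1955, -1031)/942159 + 4434662/4275233 = (308 - 28*(-1955) + 155*(-1031) - 14*(-1955)*(-1031))/942159 + 4434662/4275233 = (308 + 54740 - 159805 - 28218470)*(1/942159) + 4434662*(1/4275233) = -28323227*1/942159 + 4434662/4275233 = -28323227/942159 + 4434662/4275233 = -116910238021633/4027949248047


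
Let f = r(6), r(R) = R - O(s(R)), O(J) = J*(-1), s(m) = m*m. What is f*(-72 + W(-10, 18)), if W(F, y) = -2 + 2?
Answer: -3024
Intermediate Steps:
s(m) = m²
O(J) = -J
W(F, y) = 0
r(R) = R + R² (r(R) = R - (-1)*R² = R + R²)
f = 42 (f = 6*(1 + 6) = 6*7 = 42)
f*(-72 + W(-10, 18)) = 42*(-72 + 0) = 42*(-72) = -3024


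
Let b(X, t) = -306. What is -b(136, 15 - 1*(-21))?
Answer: 306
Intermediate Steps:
-b(136, 15 - 1*(-21)) = -1*(-306) = 306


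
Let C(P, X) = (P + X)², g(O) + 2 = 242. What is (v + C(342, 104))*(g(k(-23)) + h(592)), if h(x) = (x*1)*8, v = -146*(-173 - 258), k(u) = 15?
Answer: 1302925792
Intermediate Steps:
v = 62926 (v = -146*(-431) = 62926)
g(O) = 240 (g(O) = -2 + 242 = 240)
h(x) = 8*x (h(x) = x*8 = 8*x)
(v + C(342, 104))*(g(k(-23)) + h(592)) = (62926 + (342 + 104)²)*(240 + 8*592) = (62926 + 446²)*(240 + 4736) = (62926 + 198916)*4976 = 261842*4976 = 1302925792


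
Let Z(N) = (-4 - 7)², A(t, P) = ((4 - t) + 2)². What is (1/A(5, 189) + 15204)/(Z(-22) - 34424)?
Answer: -15205/34303 ≈ -0.44326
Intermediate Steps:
A(t, P) = (6 - t)²
Z(N) = 121 (Z(N) = (-11)² = 121)
(1/A(5, 189) + 15204)/(Z(-22) - 34424) = (1/((-6 + 5)²) + 15204)/(121 - 34424) = (1/((-1)²) + 15204)/(-34303) = (1/1 + 15204)*(-1/34303) = (1 + 15204)*(-1/34303) = 15205*(-1/34303) = -15205/34303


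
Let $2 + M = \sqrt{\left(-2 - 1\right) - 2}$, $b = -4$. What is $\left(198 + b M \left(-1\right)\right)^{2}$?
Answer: $36020 + 1520 i \sqrt{5} \approx 36020.0 + 3398.8 i$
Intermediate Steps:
$M = -2 + i \sqrt{5}$ ($M = -2 + \sqrt{\left(-2 - 1\right) - 2} = -2 + \sqrt{-3 - 2} = -2 + \sqrt{-5} = -2 + i \sqrt{5} \approx -2.0 + 2.2361 i$)
$\left(198 + b M \left(-1\right)\right)^{2} = \left(198 + - 4 \left(-2 + i \sqrt{5}\right) \left(-1\right)\right)^{2} = \left(198 + \left(8 - 4 i \sqrt{5}\right) \left(-1\right)\right)^{2} = \left(198 - \left(8 - 4 i \sqrt{5}\right)\right)^{2} = \left(190 + 4 i \sqrt{5}\right)^{2}$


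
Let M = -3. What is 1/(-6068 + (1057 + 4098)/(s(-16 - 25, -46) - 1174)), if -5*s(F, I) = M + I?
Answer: -5821/35347603 ≈ -0.00016468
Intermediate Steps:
s(F, I) = ⅗ - I/5 (s(F, I) = -(-3 + I)/5 = ⅗ - I/5)
1/(-6068 + (1057 + 4098)/(s(-16 - 25, -46) - 1174)) = 1/(-6068 + (1057 + 4098)/((⅗ - ⅕*(-46)) - 1174)) = 1/(-6068 + 5155/((⅗ + 46/5) - 1174)) = 1/(-6068 + 5155/(49/5 - 1174)) = 1/(-6068 + 5155/(-5821/5)) = 1/(-6068 + 5155*(-5/5821)) = 1/(-6068 - 25775/5821) = 1/(-35347603/5821) = -5821/35347603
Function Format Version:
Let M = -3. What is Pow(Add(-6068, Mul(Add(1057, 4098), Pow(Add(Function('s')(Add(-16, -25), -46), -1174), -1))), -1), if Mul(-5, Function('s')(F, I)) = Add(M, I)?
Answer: Rational(-5821, 35347603) ≈ -0.00016468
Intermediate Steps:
Function('s')(F, I) = Add(Rational(3, 5), Mul(Rational(-1, 5), I)) (Function('s')(F, I) = Mul(Rational(-1, 5), Add(-3, I)) = Add(Rational(3, 5), Mul(Rational(-1, 5), I)))
Pow(Add(-6068, Mul(Add(1057, 4098), Pow(Add(Function('s')(Add(-16, -25), -46), -1174), -1))), -1) = Pow(Add(-6068, Mul(Add(1057, 4098), Pow(Add(Add(Rational(3, 5), Mul(Rational(-1, 5), -46)), -1174), -1))), -1) = Pow(Add(-6068, Mul(5155, Pow(Add(Add(Rational(3, 5), Rational(46, 5)), -1174), -1))), -1) = Pow(Add(-6068, Mul(5155, Pow(Add(Rational(49, 5), -1174), -1))), -1) = Pow(Add(-6068, Mul(5155, Pow(Rational(-5821, 5), -1))), -1) = Pow(Add(-6068, Mul(5155, Rational(-5, 5821))), -1) = Pow(Add(-6068, Rational(-25775, 5821)), -1) = Pow(Rational(-35347603, 5821), -1) = Rational(-5821, 35347603)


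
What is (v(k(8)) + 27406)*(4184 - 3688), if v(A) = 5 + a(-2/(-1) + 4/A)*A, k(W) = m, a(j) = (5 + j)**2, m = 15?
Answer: 209830816/15 ≈ 1.3989e+7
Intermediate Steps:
k(W) = 15
v(A) = 5 + A*(7 + 4/A)**2 (v(A) = 5 + (5 + (-2/(-1) + 4/A))**2*A = 5 + (5 + (-2*(-1) + 4/A))**2*A = 5 + (5 + (2 + 4/A))**2*A = 5 + (7 + 4/A)**2*A = 5 + A*(7 + 4/A)**2)
(v(k(8)) + 27406)*(4184 - 3688) = ((5 + (4 + 7*15)**2/15) + 27406)*(4184 - 3688) = ((5 + (4 + 105)**2/15) + 27406)*496 = ((5 + (1/15)*109**2) + 27406)*496 = ((5 + (1/15)*11881) + 27406)*496 = ((5 + 11881/15) + 27406)*496 = (11956/15 + 27406)*496 = (423046/15)*496 = 209830816/15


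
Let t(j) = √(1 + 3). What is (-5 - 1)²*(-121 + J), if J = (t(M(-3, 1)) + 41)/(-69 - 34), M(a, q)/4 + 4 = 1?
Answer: -450216/103 ≈ -4371.0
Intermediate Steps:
M(a, q) = -12 (M(a, q) = -16 + 4*1 = -16 + 4 = -12)
t(j) = 2 (t(j) = √4 = 2)
J = -43/103 (J = (2 + 41)/(-69 - 34) = 43/(-103) = 43*(-1/103) = -43/103 ≈ -0.41748)
(-5 - 1)²*(-121 + J) = (-5 - 1)²*(-121 - 43/103) = (-6)²*(-12506/103) = 36*(-12506/103) = -450216/103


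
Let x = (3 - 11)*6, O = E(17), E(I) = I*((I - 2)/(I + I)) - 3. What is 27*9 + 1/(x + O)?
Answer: 21139/87 ≈ 242.98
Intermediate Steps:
E(I) = -4 + I/2 (E(I) = I*((-2 + I)/((2*I))) - 3 = I*((-2 + I)*(1/(2*I))) - 3 = I*((-2 + I)/(2*I)) - 3 = (-1 + I/2) - 3 = -4 + I/2)
O = 9/2 (O = -4 + (1/2)*17 = -4 + 17/2 = 9/2 ≈ 4.5000)
x = -48 (x = -8*6 = -48)
27*9 + 1/(x + O) = 27*9 + 1/(-48 + 9/2) = 243 + 1/(-87/2) = 243 - 2/87 = 21139/87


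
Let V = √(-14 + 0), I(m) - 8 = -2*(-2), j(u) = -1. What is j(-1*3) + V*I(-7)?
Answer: -1 + 12*I*√14 ≈ -1.0 + 44.9*I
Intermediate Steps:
I(m) = 12 (I(m) = 8 - 2*(-2) = 8 + 4 = 12)
V = I*√14 (V = √(-14) = I*√14 ≈ 3.7417*I)
j(-1*3) + V*I(-7) = -1 + (I*√14)*12 = -1 + 12*I*√14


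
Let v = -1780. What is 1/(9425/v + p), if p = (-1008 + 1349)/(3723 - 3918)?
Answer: -69420/488971 ≈ -0.14197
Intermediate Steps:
p = -341/195 (p = 341/(-195) = 341*(-1/195) = -341/195 ≈ -1.7487)
1/(9425/v + p) = 1/(9425/(-1780) - 341/195) = 1/(9425*(-1/1780) - 341/195) = 1/(-1885/356 - 341/195) = 1/(-488971/69420) = -69420/488971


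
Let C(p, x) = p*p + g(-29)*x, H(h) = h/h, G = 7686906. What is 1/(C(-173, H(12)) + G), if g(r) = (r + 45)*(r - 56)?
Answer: 1/7715475 ≈ 1.2961e-7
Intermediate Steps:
H(h) = 1
g(r) = (-56 + r)*(45 + r) (g(r) = (45 + r)*(-56 + r) = (-56 + r)*(45 + r))
C(p, x) = p² - 1360*x (C(p, x) = p*p + (-2520 + (-29)² - 11*(-29))*x = p² + (-2520 + 841 + 319)*x = p² - 1360*x)
1/(C(-173, H(12)) + G) = 1/(((-173)² - 1360*1) + 7686906) = 1/((29929 - 1360) + 7686906) = 1/(28569 + 7686906) = 1/7715475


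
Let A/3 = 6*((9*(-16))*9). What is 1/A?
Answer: -1/23328 ≈ -4.2867e-5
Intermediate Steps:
A = -23328 (A = 3*(6*((9*(-16))*9)) = 3*(6*(-144*9)) = 3*(6*(-1296)) = 3*(-7776) = -23328)
1/A = 1/(-23328) = -1/23328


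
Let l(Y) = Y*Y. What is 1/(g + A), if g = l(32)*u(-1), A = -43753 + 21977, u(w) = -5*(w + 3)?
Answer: -1/32016 ≈ -3.1234e-5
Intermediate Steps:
u(w) = -15 - 5*w (u(w) = -5*(3 + w) = -15 - 5*w)
l(Y) = Y²
A = -21776
g = -10240 (g = 32²*(-15 - 5*(-1)) = 1024*(-15 + 5) = 1024*(-10) = -10240)
1/(g + A) = 1/(-10240 - 21776) = 1/(-32016) = -1/32016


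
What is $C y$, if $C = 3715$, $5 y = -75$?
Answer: $-55725$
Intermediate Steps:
$y = -15$ ($y = \frac{1}{5} \left(-75\right) = -15$)
$C y = 3715 \left(-15\right) = -55725$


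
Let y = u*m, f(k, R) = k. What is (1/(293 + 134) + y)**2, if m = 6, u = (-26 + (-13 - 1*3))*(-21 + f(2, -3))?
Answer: 4179886203529/182329 ≈ 2.2925e+7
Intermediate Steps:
u = 798 (u = (-26 + (-13 - 1*3))*(-21 + 2) = (-26 + (-13 - 3))*(-19) = (-26 - 16)*(-19) = -42*(-19) = 798)
y = 4788 (y = 798*6 = 4788)
(1/(293 + 134) + y)**2 = (1/(293 + 134) + 4788)**2 = (1/427 + 4788)**2 = (2044477/427)**2 = 4179886203529/182329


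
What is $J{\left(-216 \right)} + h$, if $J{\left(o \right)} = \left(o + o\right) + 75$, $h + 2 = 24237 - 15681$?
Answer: $8197$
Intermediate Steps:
$h = 8554$ ($h = -2 + \left(24237 - 15681\right) = -2 + 8556 = 8554$)
$J{\left(o \right)} = 75 + 2 o$ ($J{\left(o \right)} = 2 o + 75 = 75 + 2 o$)
$J{\left(-216 \right)} + h = \left(75 + 2 \left(-216\right)\right) + 8554 = \left(75 - 432\right) + 8554 = -357 + 8554 = 8197$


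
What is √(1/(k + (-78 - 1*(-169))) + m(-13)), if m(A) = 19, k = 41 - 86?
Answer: 5*√1610/46 ≈ 4.3614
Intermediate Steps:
k = -45
√(1/(k + (-78 - 1*(-169))) + m(-13)) = √(1/(-45 + (-78 - 1*(-169))) + 19) = √(1/(-45 + (-78 + 169)) + 19) = √(1/(-45 + 91) + 19) = √(1/46 + 19) = √(875/46) = 5*√1610/46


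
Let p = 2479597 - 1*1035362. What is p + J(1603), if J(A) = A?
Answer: 1445838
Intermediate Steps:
p = 1444235 (p = 2479597 - 1035362 = 1444235)
p + J(1603) = 1444235 + 1603 = 1445838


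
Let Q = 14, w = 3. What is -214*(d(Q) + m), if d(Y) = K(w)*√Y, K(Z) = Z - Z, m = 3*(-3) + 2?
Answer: 1498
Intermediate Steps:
m = -7 (m = -9 + 2 = -7)
K(Z) = 0
d(Y) = 0 (d(Y) = 0*√Y = 0)
-214*(d(Q) + m) = -214*(0 - 7) = -214*(-7) = 1498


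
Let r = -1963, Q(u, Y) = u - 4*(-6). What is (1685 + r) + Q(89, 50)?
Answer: -165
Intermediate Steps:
Q(u, Y) = 24 + u (Q(u, Y) = u + 24 = 24 + u)
(1685 + r) + Q(89, 50) = (1685 - 1963) + (24 + 89) = -278 + 113 = -165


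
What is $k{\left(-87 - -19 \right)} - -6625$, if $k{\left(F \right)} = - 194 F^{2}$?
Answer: $-890431$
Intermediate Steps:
$k{\left(-87 - -19 \right)} - -6625 = - 194 \left(-87 - -19\right)^{2} - -6625 = - 194 \left(-87 + 19\right)^{2} + 6625 = - 194 \left(-68\right)^{2} + 6625 = \left(-194\right) 4624 + 6625 = -897056 + 6625 = -890431$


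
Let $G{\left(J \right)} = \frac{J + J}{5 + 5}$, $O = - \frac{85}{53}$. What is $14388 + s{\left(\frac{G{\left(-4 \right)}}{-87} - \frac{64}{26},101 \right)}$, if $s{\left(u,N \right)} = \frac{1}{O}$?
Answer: $\frac{1222927}{85} \approx 14387.0$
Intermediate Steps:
$O = - \frac{85}{53}$ ($O = \left(-85\right) \frac{1}{53} = - \frac{85}{53} \approx -1.6038$)
$G{\left(J \right)} = \frac{J}{5}$ ($G{\left(J \right)} = \frac{2 J}{10} = 2 J \frac{1}{10} = \frac{J}{5}$)
$s{\left(u,N \right)} = - \frac{53}{85}$ ($s{\left(u,N \right)} = \frac{1}{- \frac{85}{53}} = - \frac{53}{85}$)
$14388 + s{\left(\frac{G{\left(-4 \right)}}{-87} - \frac{64}{26},101 \right)} = 14388 - \frac{53}{85} = \frac{1222927}{85}$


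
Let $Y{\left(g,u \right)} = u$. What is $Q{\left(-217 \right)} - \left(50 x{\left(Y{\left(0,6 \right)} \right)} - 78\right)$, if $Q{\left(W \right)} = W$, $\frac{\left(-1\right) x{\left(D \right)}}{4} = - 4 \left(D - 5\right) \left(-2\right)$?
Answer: $1461$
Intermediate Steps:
$x{\left(D \right)} = 160 - 32 D$ ($x{\left(D \right)} = - 4 - 4 \left(D - 5\right) \left(-2\right) = - 4 - 4 \left(-5 + D\right) \left(-2\right) = - 4 \left(20 - 4 D\right) \left(-2\right) = - 4 \left(-40 + 8 D\right) = 160 - 32 D$)
$Q{\left(-217 \right)} - \left(50 x{\left(Y{\left(0,6 \right)} \right)} - 78\right) = -217 - \left(50 \left(160 - 192\right) - 78\right) = -217 - \left(50 \left(-32\right) - 78\right) = -217 - \left(-1600 - 78\right) = -217 - -1678 = -217 + 1678 = 1461$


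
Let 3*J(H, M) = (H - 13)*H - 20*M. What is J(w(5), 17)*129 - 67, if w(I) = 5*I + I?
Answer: 7243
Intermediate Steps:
w(I) = 6*I
J(H, M) = -20*M/3 + H*(-13 + H)/3 (J(H, M) = ((H - 13)*H - 20*M)/3 = ((-13 + H)*H - 20*M)/3 = (H*(-13 + H) - 20*M)/3 = (-20*M + H*(-13 + H))/3 = -20*M/3 + H*(-13 + H)/3)
J(w(5), 17)*129 - 67 = (-20/3*17 - 26*5 + (6*5)**2/3)*129 - 67 = (-340/3 - 13/3*30 + (1/3)*30**2)*129 - 67 = (-340/3 - 130 + (1/3)*900)*129 - 67 = (-340/3 - 130 + 300)*129 - 67 = (170/3)*129 - 67 = 7310 - 67 = 7243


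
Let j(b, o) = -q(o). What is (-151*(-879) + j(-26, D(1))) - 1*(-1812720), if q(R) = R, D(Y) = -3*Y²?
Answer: 1945452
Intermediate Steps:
j(b, o) = -o
(-151*(-879) + j(-26, D(1))) - 1*(-1812720) = (-151*(-879) - (-3)*1²) - 1*(-1812720) = (132729 - (-3)) + 1812720 = (132729 - 1*(-3)) + 1812720 = (132729 + 3) + 1812720 = 132732 + 1812720 = 1945452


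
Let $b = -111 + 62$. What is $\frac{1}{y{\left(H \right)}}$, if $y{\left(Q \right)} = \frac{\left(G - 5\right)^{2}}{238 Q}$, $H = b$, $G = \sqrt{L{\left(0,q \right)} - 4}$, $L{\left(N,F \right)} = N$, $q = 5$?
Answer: $- \frac{244902}{841} - \frac{233240 i}{841} \approx -291.2 - 277.34 i$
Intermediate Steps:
$G = 2 i$ ($G = \sqrt{0 - 4} = \sqrt{-4} = 2 i \approx 2.0 i$)
$b = -49$
$H = -49$
$y{\left(Q \right)} = \frac{\left(-5 + 2 i\right)^{2}}{238 Q}$ ($y{\left(Q \right)} = \frac{\left(2 i - 5\right)^{2}}{238 Q} = \left(-5 + 2 i\right)^{2} \frac{1}{238 Q} = \frac{\left(-5 + 2 i\right)^{2}}{238 Q}$)
$\frac{1}{y{\left(H \right)}} = \frac{1}{\frac{1}{238} \frac{1}{-49} \left(21 - 20 i\right)} = \frac{1}{\frac{1}{238} \left(- \frac{1}{49}\right) \left(21 - 20 i\right)} = \frac{1}{- \frac{3}{1666} + \frac{10 i}{5831}} = \frac{136002244 \left(- \frac{3}{1666} - \frac{10 i}{5831}\right)}{841}$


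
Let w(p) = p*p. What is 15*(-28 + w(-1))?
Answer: -405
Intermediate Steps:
w(p) = p**2
15*(-28 + w(-1)) = 15*(-28 + (-1)**2) = 15*(-28 + 1) = 15*(-27) = -405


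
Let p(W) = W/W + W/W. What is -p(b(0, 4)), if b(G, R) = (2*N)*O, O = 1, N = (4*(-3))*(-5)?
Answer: -2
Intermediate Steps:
N = 60 (N = -12*(-5) = 60)
b(G, R) = 120 (b(G, R) = (2*60)*1 = 120*1 = 120)
p(W) = 2 (p(W) = 1 + 1 = 2)
-p(b(0, 4)) = -1*2 = -2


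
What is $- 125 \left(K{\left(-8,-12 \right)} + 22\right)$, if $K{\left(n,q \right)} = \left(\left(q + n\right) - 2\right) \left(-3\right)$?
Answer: $-11000$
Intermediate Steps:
$K{\left(n,q \right)} = 6 - 3 n - 3 q$ ($K{\left(n,q \right)} = \left(\left(n + q\right) - 2\right) \left(-3\right) = \left(-2 + n + q\right) \left(-3\right) = 6 - 3 n - 3 q$)
$- 125 \left(K{\left(-8,-12 \right)} + 22\right) = - 125 \left(\left(6 - -24 - -36\right) + 22\right) = - 125 \left(\left(6 + 24 + 36\right) + 22\right) = - 125 \left(66 + 22\right) = \left(-125\right) 88 = -11000$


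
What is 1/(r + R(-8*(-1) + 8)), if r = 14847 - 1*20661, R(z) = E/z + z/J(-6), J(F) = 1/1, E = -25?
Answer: -16/92793 ≈ -0.00017243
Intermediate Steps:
J(F) = 1
R(z) = z - 25/z (R(z) = -25/z + z/1 = -25/z + z*1 = -25/z + z = z - 25/z)
r = -5814 (r = 14847 - 20661 = -5814)
1/(r + R(-8*(-1) + 8)) = 1/(-5814 + ((-8*(-1) + 8) - 25/(-8*(-1) + 8))) = 1/(-5814 + ((8 + 8) - 25/(8 + 8))) = 1/(-5814 + (16 - 25/16)) = 1/(-5814 + 231/16) = 1/(-92793/16) = -16/92793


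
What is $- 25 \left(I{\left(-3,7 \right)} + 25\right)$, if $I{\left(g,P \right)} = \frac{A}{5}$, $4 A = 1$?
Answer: $- \frac{2505}{4} \approx -626.25$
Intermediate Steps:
$A = \frac{1}{4}$ ($A = \frac{1}{4} \cdot 1 = \frac{1}{4} \approx 0.25$)
$I{\left(g,P \right)} = \frac{1}{20}$ ($I{\left(g,P \right)} = \frac{1}{4 \cdot 5} = \frac{1}{4} \cdot \frac{1}{5} = \frac{1}{20}$)
$- 25 \left(I{\left(-3,7 \right)} + 25\right) = - 25 \left(\frac{1}{20} + 25\right) = \left(-25\right) \frac{501}{20} = - \frac{2505}{4}$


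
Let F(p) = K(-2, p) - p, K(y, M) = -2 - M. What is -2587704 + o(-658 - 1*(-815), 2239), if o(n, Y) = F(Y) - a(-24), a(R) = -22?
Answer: -2592162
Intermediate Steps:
F(p) = -2 - 2*p (F(p) = (-2 - p) - p = -2 - 2*p)
o(n, Y) = 20 - 2*Y (o(n, Y) = (-2 - 2*Y) - 1*(-22) = (-2 - 2*Y) + 22 = 20 - 2*Y)
-2587704 + o(-658 - 1*(-815), 2239) = -2587704 + (20 - 2*2239) = -2587704 + (20 - 4478) = -2587704 - 4458 = -2592162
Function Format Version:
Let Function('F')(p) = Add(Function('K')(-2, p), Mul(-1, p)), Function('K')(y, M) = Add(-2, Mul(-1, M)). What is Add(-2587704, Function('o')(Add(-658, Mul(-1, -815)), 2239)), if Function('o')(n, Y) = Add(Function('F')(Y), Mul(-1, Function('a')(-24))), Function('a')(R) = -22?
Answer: -2592162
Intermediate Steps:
Function('F')(p) = Add(-2, Mul(-2, p)) (Function('F')(p) = Add(Add(-2, Mul(-1, p)), Mul(-1, p)) = Add(-2, Mul(-2, p)))
Function('o')(n, Y) = Add(20, Mul(-2, Y)) (Function('o')(n, Y) = Add(Add(-2, Mul(-2, Y)), Mul(-1, -22)) = Add(Add(-2, Mul(-2, Y)), 22) = Add(20, Mul(-2, Y)))
Add(-2587704, Function('o')(Add(-658, Mul(-1, -815)), 2239)) = Add(-2587704, Add(20, Mul(-2, 2239))) = Add(-2587704, Add(20, -4478)) = Add(-2587704, -4458) = -2592162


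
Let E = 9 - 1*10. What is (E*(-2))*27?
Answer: 54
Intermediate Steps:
E = -1 (E = 9 - 10 = -1)
(E*(-2))*27 = -1*(-2)*27 = 2*27 = 54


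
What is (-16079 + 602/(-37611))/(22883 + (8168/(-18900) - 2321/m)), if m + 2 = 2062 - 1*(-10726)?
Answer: -64435885655050/91700065902929 ≈ -0.70268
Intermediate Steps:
m = 12786 (m = -2 + (2062 - 1*(-10726)) = -2 + (2062 + 10726) = -2 + 12788 = 12786)
(-16079 + 602/(-37611))/(22883 + (8168/(-18900) - 2321/m)) = (-16079 + 602/(-37611))/(22883 + (8168/(-18900) - 2321/12786)) = (-16079 + 602*(-1/37611))/(22883 + (8168*(-1/18900) - 2321*1/12786)) = (-16079 - 86/5373)/(22883 + (-2042/4725 - 2321/12786)) = -86392553/(5373*(22883 - 12358579/20137950)) = -86392553/(5373*460804351271/20137950) = -86392553/5373*20137950/460804351271 = -64435885655050/91700065902929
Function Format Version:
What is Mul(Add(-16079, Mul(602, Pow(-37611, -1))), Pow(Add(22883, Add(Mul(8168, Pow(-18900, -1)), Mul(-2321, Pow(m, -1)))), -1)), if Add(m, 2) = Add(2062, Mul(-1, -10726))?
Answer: Rational(-64435885655050, 91700065902929) ≈ -0.70268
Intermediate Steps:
m = 12786 (m = Add(-2, Add(2062, Mul(-1, -10726))) = Add(-2, Add(2062, 10726)) = Add(-2, 12788) = 12786)
Mul(Add(-16079, Mul(602, Pow(-37611, -1))), Pow(Add(22883, Add(Mul(8168, Pow(-18900, -1)), Mul(-2321, Pow(m, -1)))), -1)) = Mul(Add(-16079, Mul(602, Pow(-37611, -1))), Pow(Add(22883, Add(Mul(8168, Pow(-18900, -1)), Mul(-2321, Pow(12786, -1)))), -1)) = Mul(Add(-16079, Mul(602, Rational(-1, 37611))), Pow(Add(22883, Add(Mul(8168, Rational(-1, 18900)), Mul(-2321, Rational(1, 12786)))), -1)) = Mul(Add(-16079, Rational(-86, 5373)), Pow(Add(22883, Add(Rational(-2042, 4725), Rational(-2321, 12786))), -1)) = Mul(Rational(-86392553, 5373), Pow(Add(22883, Rational(-12358579, 20137950)), -1)) = Mul(Rational(-86392553, 5373), Pow(Rational(460804351271, 20137950), -1)) = Mul(Rational(-86392553, 5373), Rational(20137950, 460804351271)) = Rational(-64435885655050, 91700065902929)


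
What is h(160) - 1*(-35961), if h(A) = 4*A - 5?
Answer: 36596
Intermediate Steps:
h(A) = -5 + 4*A
h(160) - 1*(-35961) = (-5 + 4*160) - 1*(-35961) = (-5 + 640) + 35961 = 635 + 35961 = 36596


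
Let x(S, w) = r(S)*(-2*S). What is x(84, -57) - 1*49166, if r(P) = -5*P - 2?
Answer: 21730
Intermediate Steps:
r(P) = -2 - 5*P
x(S, w) = -2*S*(-2 - 5*S) (x(S, w) = (-2 - 5*S)*(-2*S) = -2*S*(-2 - 5*S))
x(84, -57) - 1*49166 = 2*84*(2 + 5*84) - 1*49166 = 2*84*(2 + 420) - 49166 = 2*84*422 - 49166 = 70896 - 49166 = 21730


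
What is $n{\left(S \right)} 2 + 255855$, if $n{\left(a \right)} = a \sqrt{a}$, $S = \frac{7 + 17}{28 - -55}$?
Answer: $255855 + \frac{96 \sqrt{498}}{6889} \approx 2.5586 \cdot 10^{5}$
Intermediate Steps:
$S = \frac{24}{83}$ ($S = \frac{24}{28 + 55} = \frac{24}{83} \approx 0.28916$)
$n{\left(a \right)} = a^{\frac{3}{2}}$
$n{\left(S \right)} 2 + 255855 = \left(\frac{24}{83}\right)^{\frac{3}{2}} \cdot 2 + 255855 = \frac{48 \sqrt{498}}{6889} \cdot 2 + 255855 = \frac{96 \sqrt{498}}{6889} + 255855 = 255855 + \frac{96 \sqrt{498}}{6889}$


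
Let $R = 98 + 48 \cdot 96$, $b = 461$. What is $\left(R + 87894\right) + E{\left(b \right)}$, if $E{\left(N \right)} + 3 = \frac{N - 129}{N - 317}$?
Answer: $\frac{3333575}{36} \approx 92599.0$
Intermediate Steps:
$R = 4706$ ($R = 98 + 4608 = 4706$)
$E{\left(N \right)} = -3 + \frac{-129 + N}{-317 + N}$ ($E{\left(N \right)} = -3 + \frac{N - 129}{N - 317} = -3 + \frac{-129 + N}{-317 + N}$)
$\left(R + 87894\right) + E{\left(b \right)} = \left(4706 + 87894\right) + \frac{2 \left(411 - 461\right)}{-317 + 461} = 92600 + \frac{2 \left(411 - 461\right)}{144} = 92600 + 2 \cdot \frac{1}{144} \left(-50\right) = 92600 - \frac{25}{36} = \frac{3333575}{36}$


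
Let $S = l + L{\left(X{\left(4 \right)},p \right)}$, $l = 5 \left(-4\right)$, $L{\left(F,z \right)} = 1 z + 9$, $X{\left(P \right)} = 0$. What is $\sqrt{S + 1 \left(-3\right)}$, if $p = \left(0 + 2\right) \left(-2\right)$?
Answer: $3 i \sqrt{2} \approx 4.2426 i$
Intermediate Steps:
$p = -4$ ($p = 2 \left(-2\right) = -4$)
$L{\left(F,z \right)} = 9 + z$ ($L{\left(F,z \right)} = z + 9 = 9 + z$)
$l = -20$
$S = -15$ ($S = -20 + \left(9 - 4\right) = -20 + 5 = -15$)
$\sqrt{S + 1 \left(-3\right)} = \sqrt{-15 + 1 \left(-3\right)} = \sqrt{-15 - 3} = \sqrt{-18} = 3 i \sqrt{2}$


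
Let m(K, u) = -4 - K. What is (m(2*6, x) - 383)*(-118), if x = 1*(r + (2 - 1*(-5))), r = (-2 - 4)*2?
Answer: 47082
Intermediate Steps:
r = -12 (r = -6*2 = -12)
x = -5 (x = 1*(-12 + (2 - 1*(-5))) = 1*(-12 + (2 + 5)) = 1*(-12 + 7) = 1*(-5) = -5)
(m(2*6, x) - 383)*(-118) = ((-4 - 2*6) - 383)*(-118) = ((-4 - 1*12) - 383)*(-118) = ((-4 - 12) - 383)*(-118) = (-16 - 383)*(-118) = -399*(-118) = 47082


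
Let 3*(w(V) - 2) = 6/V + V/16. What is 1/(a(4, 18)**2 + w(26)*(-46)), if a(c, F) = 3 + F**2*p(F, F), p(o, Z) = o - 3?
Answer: 156/3689189173 ≈ 4.2286e-8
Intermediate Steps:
p(o, Z) = -3 + o
w(V) = 2 + 2/V + V/48 (w(V) = 2 + (6/V + V/16)/3 = 2 + (2/V + V/48) = 2 + 2/V + V/48)
a(c, F) = 3 + F**2*(-3 + F)
1/(a(4, 18)**2 + w(26)*(-46)) = 1/((3 + 18**2*(-3 + 18))**2 + (2 + 2/26 + (1/48)*26)*(-46)) = 1/((3 + 324*15)**2 + (2 + 2*(1/26) + 13/24)*(-46)) = 1/((3 + 4860)**2 + (2 + 1/13 + 13/24)*(-46)) = 1/(4863**2 + (817/312)*(-46)) = 1/(23648769 - 18791/156) = 1/(3689189173/156) = 156/3689189173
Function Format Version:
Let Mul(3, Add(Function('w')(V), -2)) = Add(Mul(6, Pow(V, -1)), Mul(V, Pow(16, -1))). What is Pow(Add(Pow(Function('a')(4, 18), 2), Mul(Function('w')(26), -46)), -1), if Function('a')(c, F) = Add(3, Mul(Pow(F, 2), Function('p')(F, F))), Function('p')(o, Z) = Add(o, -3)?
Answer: Rational(156, 3689189173) ≈ 4.2286e-8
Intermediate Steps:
Function('p')(o, Z) = Add(-3, o)
Function('w')(V) = Add(2, Mul(2, Pow(V, -1)), Mul(Rational(1, 48), V)) (Function('w')(V) = Add(2, Mul(Rational(1, 3), Add(Mul(6, Pow(V, -1)), Mul(V, Pow(16, -1))))) = Add(2, Mul(Rational(1, 3), Add(Mul(6, Pow(V, -1)), Mul(V, Rational(1, 16))))) = Add(2, Mul(Rational(1, 3), Add(Mul(6, Pow(V, -1)), Mul(Rational(1, 16), V)))) = Add(2, Add(Mul(2, Pow(V, -1)), Mul(Rational(1, 48), V))) = Add(2, Mul(2, Pow(V, -1)), Mul(Rational(1, 48), V)))
Function('a')(c, F) = Add(3, Mul(Pow(F, 2), Add(-3, F)))
Pow(Add(Pow(Function('a')(4, 18), 2), Mul(Function('w')(26), -46)), -1) = Pow(Add(Pow(Add(3, Mul(Pow(18, 2), Add(-3, 18))), 2), Mul(Add(2, Mul(2, Pow(26, -1)), Mul(Rational(1, 48), 26)), -46)), -1) = Pow(Add(Pow(Add(3, Mul(324, 15)), 2), Mul(Add(2, Mul(2, Rational(1, 26)), Rational(13, 24)), -46)), -1) = Pow(Add(Pow(Add(3, 4860), 2), Mul(Add(2, Rational(1, 13), Rational(13, 24)), -46)), -1) = Pow(Add(Pow(4863, 2), Mul(Rational(817, 312), -46)), -1) = Pow(Add(23648769, Rational(-18791, 156)), -1) = Pow(Rational(3689189173, 156), -1) = Rational(156, 3689189173)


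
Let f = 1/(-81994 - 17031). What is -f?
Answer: 1/99025 ≈ 1.0098e-5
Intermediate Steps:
f = -1/99025 (f = 1/(-99025) = -1/99025 ≈ -1.0098e-5)
-f = -1*(-1/99025) = 1/99025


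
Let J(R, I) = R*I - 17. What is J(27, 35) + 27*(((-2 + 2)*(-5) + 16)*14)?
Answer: 6976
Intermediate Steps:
J(R, I) = -17 + I*R (J(R, I) = I*R - 17 = -17 + I*R)
J(27, 35) + 27*(((-2 + 2)*(-5) + 16)*14) = (-17 + 35*27) + 27*(((-2 + 2)*(-5) + 16)*14) = (-17 + 945) + 27*((0*(-5) + 16)*14) = 928 + 27*((0 + 16)*14) = 928 + 27*(16*14) = 928 + 27*224 = 928 + 6048 = 6976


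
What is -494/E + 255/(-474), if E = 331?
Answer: -106187/52298 ≈ -2.0304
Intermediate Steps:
-494/E + 255/(-474) = -494/331 + 255/(-474) = -494*1/331 + 255*(-1/474) = -494/331 - 85/158 = -106187/52298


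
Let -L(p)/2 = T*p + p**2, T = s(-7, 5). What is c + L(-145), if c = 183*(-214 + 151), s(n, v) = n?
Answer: -55609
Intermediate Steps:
T = -7
c = -11529 (c = 183*(-63) = -11529)
L(p) = -2*p**2 + 14*p (L(p) = -2*(-7*p + p**2) = -2*(p**2 - 7*p) = -2*p**2 + 14*p)
c + L(-145) = -11529 + 2*(-145)*(7 - 1*(-145)) = -11529 + 2*(-145)*(7 + 145) = -11529 + 2*(-145)*152 = -11529 - 44080 = -55609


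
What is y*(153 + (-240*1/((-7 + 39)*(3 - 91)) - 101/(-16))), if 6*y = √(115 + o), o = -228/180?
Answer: 14027*√25590/7920 ≈ 283.32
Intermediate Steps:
o = -19/15 (o = -228*1/180 = -19/15 ≈ -1.2667)
y = √25590/90 (y = √(115 - 19/15)/6 = √(1706/15)/6 = (√25590/15)/6 = √25590/90 ≈ 1.7774)
y*(153 + (-240*1/((-7 + 39)*(3 - 91)) - 101/(-16))) = (√25590/90)*(153 + (-240*1/((-7 + 39)*(3 - 91)) - 101/(-16))) = (√25590/90)*(153 + (-240/((-88*32)) - 101*(-1/16))) = (√25590/90)*(153 + (-240/(-2816) + 101/16)) = (√25590/90)*(153 + (-240*(-1/2816) + 101/16)) = (√25590/90)*(153 + (15/176 + 101/16)) = (√25590/90)*(153 + 563/88) = (√25590/90)*(14027/88) = 14027*√25590/7920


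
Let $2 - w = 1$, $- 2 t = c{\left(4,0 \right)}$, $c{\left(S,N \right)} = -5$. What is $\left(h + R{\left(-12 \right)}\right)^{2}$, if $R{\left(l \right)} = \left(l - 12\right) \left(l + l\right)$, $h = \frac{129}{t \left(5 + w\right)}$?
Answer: $\frac{8543929}{25} \approx 3.4176 \cdot 10^{5}$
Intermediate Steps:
$t = \frac{5}{2}$ ($t = \left(- \frac{1}{2}\right) \left(-5\right) = \frac{5}{2} \approx 2.5$)
$w = 1$ ($w = 2 - 1 = 1$)
$h = \frac{43}{5}$ ($h = \frac{129}{\frac{5}{2} \left(5 + 1\right)} = \frac{129}{\frac{5}{2} \cdot 6} = \frac{129}{15} = 129 \cdot \frac{1}{15} = \frac{43}{5} \approx 8.6$)
$R{\left(l \right)} = 2 l \left(-12 + l\right)$ ($R{\left(l \right)} = \left(-12 + l\right) 2 l = 2 l \left(-12 + l\right)$)
$\left(h + R{\left(-12 \right)}\right)^{2} = \left(\frac{43}{5} + 2 \left(-12\right) \left(-12 - 12\right)\right)^{2} = \left(\frac{43}{5} + 2 \left(-12\right) \left(-24\right)\right)^{2} = \left(\frac{43}{5} + 576\right)^{2} = \left(\frac{2923}{5}\right)^{2} = \frac{8543929}{25}$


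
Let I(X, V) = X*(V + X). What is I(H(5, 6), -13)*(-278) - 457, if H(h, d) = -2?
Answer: -8797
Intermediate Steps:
I(H(5, 6), -13)*(-278) - 457 = -2*(-13 - 2)*(-278) - 457 = -2*(-15)*(-278) - 457 = 30*(-278) - 457 = -8340 - 457 = -8797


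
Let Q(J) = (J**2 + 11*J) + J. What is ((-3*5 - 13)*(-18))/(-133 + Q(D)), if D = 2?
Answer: -24/5 ≈ -4.8000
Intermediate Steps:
Q(J) = J**2 + 12*J
((-3*5 - 13)*(-18))/(-133 + Q(D)) = ((-3*5 - 13)*(-18))/(-133 + 2*(12 + 2)) = ((-15 - 13)*(-18))/(-133 + 2*14) = (-28*(-18))/(-133 + 28) = 504/(-105) = -1/105*504 = -24/5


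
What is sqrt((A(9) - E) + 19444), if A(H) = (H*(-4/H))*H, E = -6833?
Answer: sqrt(26241) ≈ 161.99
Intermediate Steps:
A(H) = -4*H
sqrt((A(9) - E) + 19444) = sqrt((-4*9 - 1*(-6833)) + 19444) = sqrt((-36 + 6833) + 19444) = sqrt(6797 + 19444) = sqrt(26241)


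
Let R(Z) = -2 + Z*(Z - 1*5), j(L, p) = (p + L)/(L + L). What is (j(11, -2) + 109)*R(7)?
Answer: 14442/11 ≈ 1312.9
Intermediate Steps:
j(L, p) = (L + p)/(2*L) (j(L, p) = (L + p)/((2*L)) = (L + p)*(1/(2*L)) = (L + p)/(2*L))
R(Z) = -2 + Z*(-5 + Z) (R(Z) = -2 + Z*(Z - 5) = -2 + Z*(-5 + Z))
(j(11, -2) + 109)*R(7) = ((½)*(11 - 2)/11 + 109)*(-2 + 7² - 5*7) = ((½)*(1/11)*9 + 109)*(-2 + 49 - 35) = (9/22 + 109)*12 = (2407/22)*12 = 14442/11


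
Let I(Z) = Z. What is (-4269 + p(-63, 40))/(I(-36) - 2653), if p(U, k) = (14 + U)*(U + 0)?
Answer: 1182/2689 ≈ 0.43957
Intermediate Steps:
p(U, k) = U*(14 + U) (p(U, k) = (14 + U)*U = U*(14 + U))
(-4269 + p(-63, 40))/(I(-36) - 2653) = (-4269 - 63*(14 - 63))/(-36 - 2653) = (-4269 - 63*(-49))/(-2689) = (-4269 + 3087)*(-1/2689) = -1182*(-1/2689) = 1182/2689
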